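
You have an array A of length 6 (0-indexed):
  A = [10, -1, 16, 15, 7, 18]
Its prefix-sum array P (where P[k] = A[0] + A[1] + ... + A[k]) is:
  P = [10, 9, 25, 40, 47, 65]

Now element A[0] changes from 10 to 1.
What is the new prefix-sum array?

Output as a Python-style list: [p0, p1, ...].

Answer: [1, 0, 16, 31, 38, 56]

Derivation:
Change: A[0] 10 -> 1, delta = -9
P[k] for k < 0: unchanged (A[0] not included)
P[k] for k >= 0: shift by delta = -9
  P[0] = 10 + -9 = 1
  P[1] = 9 + -9 = 0
  P[2] = 25 + -9 = 16
  P[3] = 40 + -9 = 31
  P[4] = 47 + -9 = 38
  P[5] = 65 + -9 = 56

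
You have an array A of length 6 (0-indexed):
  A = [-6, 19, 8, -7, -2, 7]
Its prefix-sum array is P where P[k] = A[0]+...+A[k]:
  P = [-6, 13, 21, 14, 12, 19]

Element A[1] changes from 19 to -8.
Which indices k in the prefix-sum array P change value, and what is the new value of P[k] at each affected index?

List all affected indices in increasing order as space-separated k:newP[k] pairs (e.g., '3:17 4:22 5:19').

Answer: 1:-14 2:-6 3:-13 4:-15 5:-8

Derivation:
P[k] = A[0] + ... + A[k]
P[k] includes A[1] iff k >= 1
Affected indices: 1, 2, ..., 5; delta = -27
  P[1]: 13 + -27 = -14
  P[2]: 21 + -27 = -6
  P[3]: 14 + -27 = -13
  P[4]: 12 + -27 = -15
  P[5]: 19 + -27 = -8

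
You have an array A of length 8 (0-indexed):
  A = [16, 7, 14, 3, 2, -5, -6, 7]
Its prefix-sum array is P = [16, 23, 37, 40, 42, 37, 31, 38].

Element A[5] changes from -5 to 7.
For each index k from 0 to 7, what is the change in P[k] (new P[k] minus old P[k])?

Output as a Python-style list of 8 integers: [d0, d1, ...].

Element change: A[5] -5 -> 7, delta = 12
For k < 5: P[k] unchanged, delta_P[k] = 0
For k >= 5: P[k] shifts by exactly 12
Delta array: [0, 0, 0, 0, 0, 12, 12, 12]

Answer: [0, 0, 0, 0, 0, 12, 12, 12]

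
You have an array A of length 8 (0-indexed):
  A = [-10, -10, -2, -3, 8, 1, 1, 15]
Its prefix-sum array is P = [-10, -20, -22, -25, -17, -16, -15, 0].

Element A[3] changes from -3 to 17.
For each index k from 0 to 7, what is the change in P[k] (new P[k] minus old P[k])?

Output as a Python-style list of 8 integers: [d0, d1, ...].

Answer: [0, 0, 0, 20, 20, 20, 20, 20]

Derivation:
Element change: A[3] -3 -> 17, delta = 20
For k < 3: P[k] unchanged, delta_P[k] = 0
For k >= 3: P[k] shifts by exactly 20
Delta array: [0, 0, 0, 20, 20, 20, 20, 20]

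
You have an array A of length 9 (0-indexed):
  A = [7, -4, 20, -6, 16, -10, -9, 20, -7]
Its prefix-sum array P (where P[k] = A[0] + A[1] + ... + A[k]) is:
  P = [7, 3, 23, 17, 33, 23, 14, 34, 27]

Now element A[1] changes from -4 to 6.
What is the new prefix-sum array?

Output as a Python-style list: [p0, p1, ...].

Change: A[1] -4 -> 6, delta = 10
P[k] for k < 1: unchanged (A[1] not included)
P[k] for k >= 1: shift by delta = 10
  P[0] = 7 + 0 = 7
  P[1] = 3 + 10 = 13
  P[2] = 23 + 10 = 33
  P[3] = 17 + 10 = 27
  P[4] = 33 + 10 = 43
  P[5] = 23 + 10 = 33
  P[6] = 14 + 10 = 24
  P[7] = 34 + 10 = 44
  P[8] = 27 + 10 = 37

Answer: [7, 13, 33, 27, 43, 33, 24, 44, 37]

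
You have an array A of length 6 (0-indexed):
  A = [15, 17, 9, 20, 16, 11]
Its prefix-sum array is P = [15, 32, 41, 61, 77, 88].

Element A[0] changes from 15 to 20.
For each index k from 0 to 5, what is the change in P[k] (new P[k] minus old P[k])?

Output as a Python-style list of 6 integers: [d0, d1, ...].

Element change: A[0] 15 -> 20, delta = 5
For k < 0: P[k] unchanged, delta_P[k] = 0
For k >= 0: P[k] shifts by exactly 5
Delta array: [5, 5, 5, 5, 5, 5]

Answer: [5, 5, 5, 5, 5, 5]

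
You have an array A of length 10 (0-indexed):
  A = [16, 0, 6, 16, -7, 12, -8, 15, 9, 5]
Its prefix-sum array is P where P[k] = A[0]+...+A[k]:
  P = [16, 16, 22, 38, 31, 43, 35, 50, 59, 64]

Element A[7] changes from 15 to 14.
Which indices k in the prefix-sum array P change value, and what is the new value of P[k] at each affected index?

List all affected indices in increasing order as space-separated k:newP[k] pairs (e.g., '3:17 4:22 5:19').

Answer: 7:49 8:58 9:63

Derivation:
P[k] = A[0] + ... + A[k]
P[k] includes A[7] iff k >= 7
Affected indices: 7, 8, ..., 9; delta = -1
  P[7]: 50 + -1 = 49
  P[8]: 59 + -1 = 58
  P[9]: 64 + -1 = 63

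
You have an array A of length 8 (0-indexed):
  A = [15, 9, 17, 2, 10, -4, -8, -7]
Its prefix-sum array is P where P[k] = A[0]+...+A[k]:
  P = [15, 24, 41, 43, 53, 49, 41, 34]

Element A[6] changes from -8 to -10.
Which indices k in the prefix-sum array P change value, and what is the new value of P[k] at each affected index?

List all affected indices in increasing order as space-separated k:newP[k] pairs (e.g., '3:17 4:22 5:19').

P[k] = A[0] + ... + A[k]
P[k] includes A[6] iff k >= 6
Affected indices: 6, 7, ..., 7; delta = -2
  P[6]: 41 + -2 = 39
  P[7]: 34 + -2 = 32

Answer: 6:39 7:32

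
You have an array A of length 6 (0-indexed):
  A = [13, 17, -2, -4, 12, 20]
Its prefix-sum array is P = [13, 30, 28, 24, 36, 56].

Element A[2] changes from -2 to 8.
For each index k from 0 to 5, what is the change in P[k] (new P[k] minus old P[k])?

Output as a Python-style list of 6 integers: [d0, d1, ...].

Answer: [0, 0, 10, 10, 10, 10]

Derivation:
Element change: A[2] -2 -> 8, delta = 10
For k < 2: P[k] unchanged, delta_P[k] = 0
For k >= 2: P[k] shifts by exactly 10
Delta array: [0, 0, 10, 10, 10, 10]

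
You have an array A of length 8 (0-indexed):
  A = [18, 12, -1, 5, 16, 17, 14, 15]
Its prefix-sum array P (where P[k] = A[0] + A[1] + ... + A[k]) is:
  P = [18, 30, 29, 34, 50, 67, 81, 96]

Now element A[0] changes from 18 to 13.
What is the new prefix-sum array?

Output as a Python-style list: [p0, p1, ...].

Answer: [13, 25, 24, 29, 45, 62, 76, 91]

Derivation:
Change: A[0] 18 -> 13, delta = -5
P[k] for k < 0: unchanged (A[0] not included)
P[k] for k >= 0: shift by delta = -5
  P[0] = 18 + -5 = 13
  P[1] = 30 + -5 = 25
  P[2] = 29 + -5 = 24
  P[3] = 34 + -5 = 29
  P[4] = 50 + -5 = 45
  P[5] = 67 + -5 = 62
  P[6] = 81 + -5 = 76
  P[7] = 96 + -5 = 91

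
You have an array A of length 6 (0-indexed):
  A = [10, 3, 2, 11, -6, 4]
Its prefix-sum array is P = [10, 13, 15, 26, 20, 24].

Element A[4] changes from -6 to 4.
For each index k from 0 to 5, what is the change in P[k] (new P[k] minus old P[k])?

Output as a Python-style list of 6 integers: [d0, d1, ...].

Answer: [0, 0, 0, 0, 10, 10]

Derivation:
Element change: A[4] -6 -> 4, delta = 10
For k < 4: P[k] unchanged, delta_P[k] = 0
For k >= 4: P[k] shifts by exactly 10
Delta array: [0, 0, 0, 0, 10, 10]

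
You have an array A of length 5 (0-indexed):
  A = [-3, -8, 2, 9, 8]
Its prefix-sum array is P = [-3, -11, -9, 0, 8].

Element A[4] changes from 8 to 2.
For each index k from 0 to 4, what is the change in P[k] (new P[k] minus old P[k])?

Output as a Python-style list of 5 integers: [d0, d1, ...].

Answer: [0, 0, 0, 0, -6]

Derivation:
Element change: A[4] 8 -> 2, delta = -6
For k < 4: P[k] unchanged, delta_P[k] = 0
For k >= 4: P[k] shifts by exactly -6
Delta array: [0, 0, 0, 0, -6]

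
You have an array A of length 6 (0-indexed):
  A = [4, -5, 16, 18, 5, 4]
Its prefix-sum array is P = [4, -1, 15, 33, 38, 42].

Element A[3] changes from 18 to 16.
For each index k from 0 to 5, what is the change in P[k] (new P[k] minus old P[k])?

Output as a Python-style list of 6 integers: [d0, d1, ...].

Element change: A[3] 18 -> 16, delta = -2
For k < 3: P[k] unchanged, delta_P[k] = 0
For k >= 3: P[k] shifts by exactly -2
Delta array: [0, 0, 0, -2, -2, -2]

Answer: [0, 0, 0, -2, -2, -2]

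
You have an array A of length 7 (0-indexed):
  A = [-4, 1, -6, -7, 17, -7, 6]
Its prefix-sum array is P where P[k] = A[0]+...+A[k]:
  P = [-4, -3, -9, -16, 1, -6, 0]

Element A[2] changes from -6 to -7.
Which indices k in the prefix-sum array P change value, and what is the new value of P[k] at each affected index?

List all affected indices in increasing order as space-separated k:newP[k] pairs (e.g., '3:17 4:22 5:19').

P[k] = A[0] + ... + A[k]
P[k] includes A[2] iff k >= 2
Affected indices: 2, 3, ..., 6; delta = -1
  P[2]: -9 + -1 = -10
  P[3]: -16 + -1 = -17
  P[4]: 1 + -1 = 0
  P[5]: -6 + -1 = -7
  P[6]: 0 + -1 = -1

Answer: 2:-10 3:-17 4:0 5:-7 6:-1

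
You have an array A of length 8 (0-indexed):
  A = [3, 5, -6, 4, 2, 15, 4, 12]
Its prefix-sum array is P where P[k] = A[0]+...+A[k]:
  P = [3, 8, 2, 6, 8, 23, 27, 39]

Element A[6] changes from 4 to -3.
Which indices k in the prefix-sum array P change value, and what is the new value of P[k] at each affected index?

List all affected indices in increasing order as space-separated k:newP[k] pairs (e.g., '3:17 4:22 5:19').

P[k] = A[0] + ... + A[k]
P[k] includes A[6] iff k >= 6
Affected indices: 6, 7, ..., 7; delta = -7
  P[6]: 27 + -7 = 20
  P[7]: 39 + -7 = 32

Answer: 6:20 7:32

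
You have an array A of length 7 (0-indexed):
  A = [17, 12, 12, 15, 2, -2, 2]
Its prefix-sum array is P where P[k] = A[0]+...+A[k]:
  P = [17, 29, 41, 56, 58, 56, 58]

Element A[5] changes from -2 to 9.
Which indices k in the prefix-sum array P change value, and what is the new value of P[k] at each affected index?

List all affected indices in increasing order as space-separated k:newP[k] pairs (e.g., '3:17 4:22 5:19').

Answer: 5:67 6:69

Derivation:
P[k] = A[0] + ... + A[k]
P[k] includes A[5] iff k >= 5
Affected indices: 5, 6, ..., 6; delta = 11
  P[5]: 56 + 11 = 67
  P[6]: 58 + 11 = 69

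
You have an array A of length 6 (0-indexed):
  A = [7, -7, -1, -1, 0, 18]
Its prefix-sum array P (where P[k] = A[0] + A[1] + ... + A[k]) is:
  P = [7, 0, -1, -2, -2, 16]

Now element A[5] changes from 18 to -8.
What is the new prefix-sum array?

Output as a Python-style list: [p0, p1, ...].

Answer: [7, 0, -1, -2, -2, -10]

Derivation:
Change: A[5] 18 -> -8, delta = -26
P[k] for k < 5: unchanged (A[5] not included)
P[k] for k >= 5: shift by delta = -26
  P[0] = 7 + 0 = 7
  P[1] = 0 + 0 = 0
  P[2] = -1 + 0 = -1
  P[3] = -2 + 0 = -2
  P[4] = -2 + 0 = -2
  P[5] = 16 + -26 = -10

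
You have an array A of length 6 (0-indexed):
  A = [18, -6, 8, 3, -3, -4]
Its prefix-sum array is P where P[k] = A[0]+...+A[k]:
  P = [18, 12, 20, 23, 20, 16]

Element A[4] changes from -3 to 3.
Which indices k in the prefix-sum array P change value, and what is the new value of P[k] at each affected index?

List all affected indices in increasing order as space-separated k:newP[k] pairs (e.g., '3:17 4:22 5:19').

Answer: 4:26 5:22

Derivation:
P[k] = A[0] + ... + A[k]
P[k] includes A[4] iff k >= 4
Affected indices: 4, 5, ..., 5; delta = 6
  P[4]: 20 + 6 = 26
  P[5]: 16 + 6 = 22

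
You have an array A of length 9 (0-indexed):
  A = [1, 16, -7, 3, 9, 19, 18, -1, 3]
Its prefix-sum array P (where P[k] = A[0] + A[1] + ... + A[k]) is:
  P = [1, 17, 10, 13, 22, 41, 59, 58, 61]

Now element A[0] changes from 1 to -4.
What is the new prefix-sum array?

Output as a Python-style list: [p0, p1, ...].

Change: A[0] 1 -> -4, delta = -5
P[k] for k < 0: unchanged (A[0] not included)
P[k] for k >= 0: shift by delta = -5
  P[0] = 1 + -5 = -4
  P[1] = 17 + -5 = 12
  P[2] = 10 + -5 = 5
  P[3] = 13 + -5 = 8
  P[4] = 22 + -5 = 17
  P[5] = 41 + -5 = 36
  P[6] = 59 + -5 = 54
  P[7] = 58 + -5 = 53
  P[8] = 61 + -5 = 56

Answer: [-4, 12, 5, 8, 17, 36, 54, 53, 56]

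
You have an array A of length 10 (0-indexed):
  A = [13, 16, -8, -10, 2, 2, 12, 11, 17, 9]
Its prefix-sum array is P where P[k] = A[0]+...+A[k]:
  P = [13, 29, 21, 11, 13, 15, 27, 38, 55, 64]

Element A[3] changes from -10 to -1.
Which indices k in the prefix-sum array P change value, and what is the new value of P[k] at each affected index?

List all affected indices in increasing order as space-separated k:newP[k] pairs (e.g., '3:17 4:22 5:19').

Answer: 3:20 4:22 5:24 6:36 7:47 8:64 9:73

Derivation:
P[k] = A[0] + ... + A[k]
P[k] includes A[3] iff k >= 3
Affected indices: 3, 4, ..., 9; delta = 9
  P[3]: 11 + 9 = 20
  P[4]: 13 + 9 = 22
  P[5]: 15 + 9 = 24
  P[6]: 27 + 9 = 36
  P[7]: 38 + 9 = 47
  P[8]: 55 + 9 = 64
  P[9]: 64 + 9 = 73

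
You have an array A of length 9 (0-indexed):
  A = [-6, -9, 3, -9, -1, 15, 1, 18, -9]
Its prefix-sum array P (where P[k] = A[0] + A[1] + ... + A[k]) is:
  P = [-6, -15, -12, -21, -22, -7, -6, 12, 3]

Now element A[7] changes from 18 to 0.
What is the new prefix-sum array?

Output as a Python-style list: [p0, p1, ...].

Change: A[7] 18 -> 0, delta = -18
P[k] for k < 7: unchanged (A[7] not included)
P[k] for k >= 7: shift by delta = -18
  P[0] = -6 + 0 = -6
  P[1] = -15 + 0 = -15
  P[2] = -12 + 0 = -12
  P[3] = -21 + 0 = -21
  P[4] = -22 + 0 = -22
  P[5] = -7 + 0 = -7
  P[6] = -6 + 0 = -6
  P[7] = 12 + -18 = -6
  P[8] = 3 + -18 = -15

Answer: [-6, -15, -12, -21, -22, -7, -6, -6, -15]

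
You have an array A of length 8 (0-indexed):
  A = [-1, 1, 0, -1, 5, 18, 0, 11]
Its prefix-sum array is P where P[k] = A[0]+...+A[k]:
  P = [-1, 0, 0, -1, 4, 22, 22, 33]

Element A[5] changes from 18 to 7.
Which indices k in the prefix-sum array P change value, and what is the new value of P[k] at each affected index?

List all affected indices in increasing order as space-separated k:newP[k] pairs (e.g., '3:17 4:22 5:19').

P[k] = A[0] + ... + A[k]
P[k] includes A[5] iff k >= 5
Affected indices: 5, 6, ..., 7; delta = -11
  P[5]: 22 + -11 = 11
  P[6]: 22 + -11 = 11
  P[7]: 33 + -11 = 22

Answer: 5:11 6:11 7:22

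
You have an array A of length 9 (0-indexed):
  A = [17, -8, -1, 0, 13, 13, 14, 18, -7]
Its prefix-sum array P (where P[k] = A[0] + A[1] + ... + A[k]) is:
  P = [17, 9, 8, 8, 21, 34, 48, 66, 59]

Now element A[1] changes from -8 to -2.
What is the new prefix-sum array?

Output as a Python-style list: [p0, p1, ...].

Change: A[1] -8 -> -2, delta = 6
P[k] for k < 1: unchanged (A[1] not included)
P[k] for k >= 1: shift by delta = 6
  P[0] = 17 + 0 = 17
  P[1] = 9 + 6 = 15
  P[2] = 8 + 6 = 14
  P[3] = 8 + 6 = 14
  P[4] = 21 + 6 = 27
  P[5] = 34 + 6 = 40
  P[6] = 48 + 6 = 54
  P[7] = 66 + 6 = 72
  P[8] = 59 + 6 = 65

Answer: [17, 15, 14, 14, 27, 40, 54, 72, 65]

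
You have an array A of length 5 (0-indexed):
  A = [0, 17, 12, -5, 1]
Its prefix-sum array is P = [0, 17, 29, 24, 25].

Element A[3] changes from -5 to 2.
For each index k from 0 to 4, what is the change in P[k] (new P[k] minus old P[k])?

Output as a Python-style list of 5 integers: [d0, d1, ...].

Answer: [0, 0, 0, 7, 7]

Derivation:
Element change: A[3] -5 -> 2, delta = 7
For k < 3: P[k] unchanged, delta_P[k] = 0
For k >= 3: P[k] shifts by exactly 7
Delta array: [0, 0, 0, 7, 7]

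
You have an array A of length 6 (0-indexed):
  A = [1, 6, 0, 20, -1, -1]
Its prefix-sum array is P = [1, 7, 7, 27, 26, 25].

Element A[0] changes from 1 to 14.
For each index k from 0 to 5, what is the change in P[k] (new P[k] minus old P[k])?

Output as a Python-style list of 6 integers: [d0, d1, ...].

Answer: [13, 13, 13, 13, 13, 13]

Derivation:
Element change: A[0] 1 -> 14, delta = 13
For k < 0: P[k] unchanged, delta_P[k] = 0
For k >= 0: P[k] shifts by exactly 13
Delta array: [13, 13, 13, 13, 13, 13]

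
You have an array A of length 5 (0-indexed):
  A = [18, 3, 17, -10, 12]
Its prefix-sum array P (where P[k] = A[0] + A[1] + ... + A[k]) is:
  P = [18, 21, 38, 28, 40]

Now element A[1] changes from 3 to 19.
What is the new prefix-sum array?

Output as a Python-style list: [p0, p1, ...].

Answer: [18, 37, 54, 44, 56]

Derivation:
Change: A[1] 3 -> 19, delta = 16
P[k] for k < 1: unchanged (A[1] not included)
P[k] for k >= 1: shift by delta = 16
  P[0] = 18 + 0 = 18
  P[1] = 21 + 16 = 37
  P[2] = 38 + 16 = 54
  P[3] = 28 + 16 = 44
  P[4] = 40 + 16 = 56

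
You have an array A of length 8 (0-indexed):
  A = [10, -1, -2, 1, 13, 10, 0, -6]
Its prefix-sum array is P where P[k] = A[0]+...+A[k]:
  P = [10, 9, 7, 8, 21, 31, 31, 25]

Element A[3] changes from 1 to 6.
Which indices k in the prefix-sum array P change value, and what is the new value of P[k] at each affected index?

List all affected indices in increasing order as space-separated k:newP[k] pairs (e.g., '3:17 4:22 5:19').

Answer: 3:13 4:26 5:36 6:36 7:30

Derivation:
P[k] = A[0] + ... + A[k]
P[k] includes A[3] iff k >= 3
Affected indices: 3, 4, ..., 7; delta = 5
  P[3]: 8 + 5 = 13
  P[4]: 21 + 5 = 26
  P[5]: 31 + 5 = 36
  P[6]: 31 + 5 = 36
  P[7]: 25 + 5 = 30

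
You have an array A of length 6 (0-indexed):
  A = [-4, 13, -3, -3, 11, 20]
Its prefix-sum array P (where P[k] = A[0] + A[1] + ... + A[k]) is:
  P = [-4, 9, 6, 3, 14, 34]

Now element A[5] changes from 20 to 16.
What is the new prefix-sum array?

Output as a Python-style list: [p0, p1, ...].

Answer: [-4, 9, 6, 3, 14, 30]

Derivation:
Change: A[5] 20 -> 16, delta = -4
P[k] for k < 5: unchanged (A[5] not included)
P[k] for k >= 5: shift by delta = -4
  P[0] = -4 + 0 = -4
  P[1] = 9 + 0 = 9
  P[2] = 6 + 0 = 6
  P[3] = 3 + 0 = 3
  P[4] = 14 + 0 = 14
  P[5] = 34 + -4 = 30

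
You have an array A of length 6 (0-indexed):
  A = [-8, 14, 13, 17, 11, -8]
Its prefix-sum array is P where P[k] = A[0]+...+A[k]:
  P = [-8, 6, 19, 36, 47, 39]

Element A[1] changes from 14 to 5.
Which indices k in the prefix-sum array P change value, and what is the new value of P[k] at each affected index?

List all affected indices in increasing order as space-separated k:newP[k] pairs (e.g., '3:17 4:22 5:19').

Answer: 1:-3 2:10 3:27 4:38 5:30

Derivation:
P[k] = A[0] + ... + A[k]
P[k] includes A[1] iff k >= 1
Affected indices: 1, 2, ..., 5; delta = -9
  P[1]: 6 + -9 = -3
  P[2]: 19 + -9 = 10
  P[3]: 36 + -9 = 27
  P[4]: 47 + -9 = 38
  P[5]: 39 + -9 = 30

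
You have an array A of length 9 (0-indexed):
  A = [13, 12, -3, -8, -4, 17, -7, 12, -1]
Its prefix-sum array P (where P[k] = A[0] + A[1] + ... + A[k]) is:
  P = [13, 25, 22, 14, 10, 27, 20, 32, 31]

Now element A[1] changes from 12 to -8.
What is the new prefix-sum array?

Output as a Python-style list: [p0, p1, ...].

Answer: [13, 5, 2, -6, -10, 7, 0, 12, 11]

Derivation:
Change: A[1] 12 -> -8, delta = -20
P[k] for k < 1: unchanged (A[1] not included)
P[k] for k >= 1: shift by delta = -20
  P[0] = 13 + 0 = 13
  P[1] = 25 + -20 = 5
  P[2] = 22 + -20 = 2
  P[3] = 14 + -20 = -6
  P[4] = 10 + -20 = -10
  P[5] = 27 + -20 = 7
  P[6] = 20 + -20 = 0
  P[7] = 32 + -20 = 12
  P[8] = 31 + -20 = 11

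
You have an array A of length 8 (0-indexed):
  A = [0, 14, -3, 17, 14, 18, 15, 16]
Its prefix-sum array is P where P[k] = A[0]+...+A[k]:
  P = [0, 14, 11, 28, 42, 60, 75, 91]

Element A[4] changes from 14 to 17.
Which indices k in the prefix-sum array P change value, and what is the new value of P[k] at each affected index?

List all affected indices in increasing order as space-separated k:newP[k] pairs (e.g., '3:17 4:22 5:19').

P[k] = A[0] + ... + A[k]
P[k] includes A[4] iff k >= 4
Affected indices: 4, 5, ..., 7; delta = 3
  P[4]: 42 + 3 = 45
  P[5]: 60 + 3 = 63
  P[6]: 75 + 3 = 78
  P[7]: 91 + 3 = 94

Answer: 4:45 5:63 6:78 7:94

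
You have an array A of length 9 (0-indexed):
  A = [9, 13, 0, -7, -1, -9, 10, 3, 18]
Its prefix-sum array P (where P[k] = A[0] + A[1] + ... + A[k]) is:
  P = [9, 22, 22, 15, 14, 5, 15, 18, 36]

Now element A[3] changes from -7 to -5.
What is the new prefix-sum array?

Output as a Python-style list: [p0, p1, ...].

Answer: [9, 22, 22, 17, 16, 7, 17, 20, 38]

Derivation:
Change: A[3] -7 -> -5, delta = 2
P[k] for k < 3: unchanged (A[3] not included)
P[k] for k >= 3: shift by delta = 2
  P[0] = 9 + 0 = 9
  P[1] = 22 + 0 = 22
  P[2] = 22 + 0 = 22
  P[3] = 15 + 2 = 17
  P[4] = 14 + 2 = 16
  P[5] = 5 + 2 = 7
  P[6] = 15 + 2 = 17
  P[7] = 18 + 2 = 20
  P[8] = 36 + 2 = 38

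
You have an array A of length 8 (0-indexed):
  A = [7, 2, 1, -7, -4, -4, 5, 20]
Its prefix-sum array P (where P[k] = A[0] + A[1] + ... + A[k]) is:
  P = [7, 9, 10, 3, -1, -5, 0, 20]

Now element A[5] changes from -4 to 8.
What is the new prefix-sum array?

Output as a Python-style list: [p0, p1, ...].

Answer: [7, 9, 10, 3, -1, 7, 12, 32]

Derivation:
Change: A[5] -4 -> 8, delta = 12
P[k] for k < 5: unchanged (A[5] not included)
P[k] for k >= 5: shift by delta = 12
  P[0] = 7 + 0 = 7
  P[1] = 9 + 0 = 9
  P[2] = 10 + 0 = 10
  P[3] = 3 + 0 = 3
  P[4] = -1 + 0 = -1
  P[5] = -5 + 12 = 7
  P[6] = 0 + 12 = 12
  P[7] = 20 + 12 = 32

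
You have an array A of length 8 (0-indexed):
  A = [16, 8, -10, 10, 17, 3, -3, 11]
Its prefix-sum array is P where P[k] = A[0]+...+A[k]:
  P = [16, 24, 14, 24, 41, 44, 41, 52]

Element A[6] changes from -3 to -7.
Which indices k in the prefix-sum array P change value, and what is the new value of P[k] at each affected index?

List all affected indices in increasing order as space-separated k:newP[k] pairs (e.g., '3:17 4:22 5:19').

P[k] = A[0] + ... + A[k]
P[k] includes A[6] iff k >= 6
Affected indices: 6, 7, ..., 7; delta = -4
  P[6]: 41 + -4 = 37
  P[7]: 52 + -4 = 48

Answer: 6:37 7:48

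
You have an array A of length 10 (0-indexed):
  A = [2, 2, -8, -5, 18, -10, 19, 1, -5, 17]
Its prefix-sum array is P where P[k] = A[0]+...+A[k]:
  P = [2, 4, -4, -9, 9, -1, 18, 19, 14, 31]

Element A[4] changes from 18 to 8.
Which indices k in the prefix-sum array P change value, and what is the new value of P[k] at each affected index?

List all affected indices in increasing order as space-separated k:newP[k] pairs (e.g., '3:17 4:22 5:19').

Answer: 4:-1 5:-11 6:8 7:9 8:4 9:21

Derivation:
P[k] = A[0] + ... + A[k]
P[k] includes A[4] iff k >= 4
Affected indices: 4, 5, ..., 9; delta = -10
  P[4]: 9 + -10 = -1
  P[5]: -1 + -10 = -11
  P[6]: 18 + -10 = 8
  P[7]: 19 + -10 = 9
  P[8]: 14 + -10 = 4
  P[9]: 31 + -10 = 21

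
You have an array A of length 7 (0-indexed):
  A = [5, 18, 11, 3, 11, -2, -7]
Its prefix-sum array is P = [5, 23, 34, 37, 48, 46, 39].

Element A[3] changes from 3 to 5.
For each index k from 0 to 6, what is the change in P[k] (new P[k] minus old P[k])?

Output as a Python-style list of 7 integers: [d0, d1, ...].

Answer: [0, 0, 0, 2, 2, 2, 2]

Derivation:
Element change: A[3] 3 -> 5, delta = 2
For k < 3: P[k] unchanged, delta_P[k] = 0
For k >= 3: P[k] shifts by exactly 2
Delta array: [0, 0, 0, 2, 2, 2, 2]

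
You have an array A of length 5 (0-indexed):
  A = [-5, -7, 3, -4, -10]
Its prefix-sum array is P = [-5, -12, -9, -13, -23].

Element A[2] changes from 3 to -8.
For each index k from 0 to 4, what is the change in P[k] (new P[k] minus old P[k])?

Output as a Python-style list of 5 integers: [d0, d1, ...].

Element change: A[2] 3 -> -8, delta = -11
For k < 2: P[k] unchanged, delta_P[k] = 0
For k >= 2: P[k] shifts by exactly -11
Delta array: [0, 0, -11, -11, -11]

Answer: [0, 0, -11, -11, -11]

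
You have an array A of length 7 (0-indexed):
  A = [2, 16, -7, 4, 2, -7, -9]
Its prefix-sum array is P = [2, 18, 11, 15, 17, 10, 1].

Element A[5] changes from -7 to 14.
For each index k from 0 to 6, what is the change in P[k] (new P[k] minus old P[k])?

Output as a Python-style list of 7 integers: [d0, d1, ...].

Element change: A[5] -7 -> 14, delta = 21
For k < 5: P[k] unchanged, delta_P[k] = 0
For k >= 5: P[k] shifts by exactly 21
Delta array: [0, 0, 0, 0, 0, 21, 21]

Answer: [0, 0, 0, 0, 0, 21, 21]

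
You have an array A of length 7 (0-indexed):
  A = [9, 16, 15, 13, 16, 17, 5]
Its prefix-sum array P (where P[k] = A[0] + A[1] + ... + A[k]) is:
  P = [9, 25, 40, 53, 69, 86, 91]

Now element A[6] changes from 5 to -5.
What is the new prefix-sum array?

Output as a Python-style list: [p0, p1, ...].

Change: A[6] 5 -> -5, delta = -10
P[k] for k < 6: unchanged (A[6] not included)
P[k] for k >= 6: shift by delta = -10
  P[0] = 9 + 0 = 9
  P[1] = 25 + 0 = 25
  P[2] = 40 + 0 = 40
  P[3] = 53 + 0 = 53
  P[4] = 69 + 0 = 69
  P[5] = 86 + 0 = 86
  P[6] = 91 + -10 = 81

Answer: [9, 25, 40, 53, 69, 86, 81]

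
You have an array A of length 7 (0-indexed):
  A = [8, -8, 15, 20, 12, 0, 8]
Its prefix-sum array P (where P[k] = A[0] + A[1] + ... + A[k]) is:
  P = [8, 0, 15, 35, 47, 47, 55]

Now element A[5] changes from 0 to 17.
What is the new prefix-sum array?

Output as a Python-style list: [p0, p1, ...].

Answer: [8, 0, 15, 35, 47, 64, 72]

Derivation:
Change: A[5] 0 -> 17, delta = 17
P[k] for k < 5: unchanged (A[5] not included)
P[k] for k >= 5: shift by delta = 17
  P[0] = 8 + 0 = 8
  P[1] = 0 + 0 = 0
  P[2] = 15 + 0 = 15
  P[3] = 35 + 0 = 35
  P[4] = 47 + 0 = 47
  P[5] = 47 + 17 = 64
  P[6] = 55 + 17 = 72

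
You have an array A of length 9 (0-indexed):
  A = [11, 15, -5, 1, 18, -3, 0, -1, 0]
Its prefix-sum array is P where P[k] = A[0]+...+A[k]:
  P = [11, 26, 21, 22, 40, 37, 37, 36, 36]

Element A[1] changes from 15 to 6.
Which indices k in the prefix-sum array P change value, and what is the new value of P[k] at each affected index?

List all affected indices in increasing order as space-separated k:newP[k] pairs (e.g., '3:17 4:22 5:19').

Answer: 1:17 2:12 3:13 4:31 5:28 6:28 7:27 8:27

Derivation:
P[k] = A[0] + ... + A[k]
P[k] includes A[1] iff k >= 1
Affected indices: 1, 2, ..., 8; delta = -9
  P[1]: 26 + -9 = 17
  P[2]: 21 + -9 = 12
  P[3]: 22 + -9 = 13
  P[4]: 40 + -9 = 31
  P[5]: 37 + -9 = 28
  P[6]: 37 + -9 = 28
  P[7]: 36 + -9 = 27
  P[8]: 36 + -9 = 27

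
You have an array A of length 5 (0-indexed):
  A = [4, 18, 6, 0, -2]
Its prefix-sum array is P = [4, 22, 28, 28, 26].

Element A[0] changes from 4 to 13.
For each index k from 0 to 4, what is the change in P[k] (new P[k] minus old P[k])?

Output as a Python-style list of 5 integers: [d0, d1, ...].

Answer: [9, 9, 9, 9, 9]

Derivation:
Element change: A[0] 4 -> 13, delta = 9
For k < 0: P[k] unchanged, delta_P[k] = 0
For k >= 0: P[k] shifts by exactly 9
Delta array: [9, 9, 9, 9, 9]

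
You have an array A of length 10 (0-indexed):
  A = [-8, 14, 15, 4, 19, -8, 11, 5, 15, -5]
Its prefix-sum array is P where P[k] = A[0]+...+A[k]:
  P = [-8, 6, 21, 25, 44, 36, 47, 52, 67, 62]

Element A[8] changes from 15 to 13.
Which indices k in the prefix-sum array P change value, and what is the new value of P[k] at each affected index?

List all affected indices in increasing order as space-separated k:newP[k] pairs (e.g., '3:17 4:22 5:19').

Answer: 8:65 9:60

Derivation:
P[k] = A[0] + ... + A[k]
P[k] includes A[8] iff k >= 8
Affected indices: 8, 9, ..., 9; delta = -2
  P[8]: 67 + -2 = 65
  P[9]: 62 + -2 = 60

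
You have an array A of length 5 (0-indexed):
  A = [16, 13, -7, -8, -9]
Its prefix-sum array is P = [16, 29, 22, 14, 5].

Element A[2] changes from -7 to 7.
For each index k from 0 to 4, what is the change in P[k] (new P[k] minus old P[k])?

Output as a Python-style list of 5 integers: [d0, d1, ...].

Answer: [0, 0, 14, 14, 14]

Derivation:
Element change: A[2] -7 -> 7, delta = 14
For k < 2: P[k] unchanged, delta_P[k] = 0
For k >= 2: P[k] shifts by exactly 14
Delta array: [0, 0, 14, 14, 14]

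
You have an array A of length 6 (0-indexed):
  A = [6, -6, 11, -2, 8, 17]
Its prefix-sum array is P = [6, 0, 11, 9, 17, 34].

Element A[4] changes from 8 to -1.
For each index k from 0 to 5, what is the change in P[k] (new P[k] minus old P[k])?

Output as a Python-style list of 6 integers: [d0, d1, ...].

Answer: [0, 0, 0, 0, -9, -9]

Derivation:
Element change: A[4] 8 -> -1, delta = -9
For k < 4: P[k] unchanged, delta_P[k] = 0
For k >= 4: P[k] shifts by exactly -9
Delta array: [0, 0, 0, 0, -9, -9]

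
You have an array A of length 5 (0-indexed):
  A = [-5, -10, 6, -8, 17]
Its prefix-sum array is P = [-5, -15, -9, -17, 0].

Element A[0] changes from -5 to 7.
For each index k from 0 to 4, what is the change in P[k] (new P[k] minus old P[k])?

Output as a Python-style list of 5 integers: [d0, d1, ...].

Element change: A[0] -5 -> 7, delta = 12
For k < 0: P[k] unchanged, delta_P[k] = 0
For k >= 0: P[k] shifts by exactly 12
Delta array: [12, 12, 12, 12, 12]

Answer: [12, 12, 12, 12, 12]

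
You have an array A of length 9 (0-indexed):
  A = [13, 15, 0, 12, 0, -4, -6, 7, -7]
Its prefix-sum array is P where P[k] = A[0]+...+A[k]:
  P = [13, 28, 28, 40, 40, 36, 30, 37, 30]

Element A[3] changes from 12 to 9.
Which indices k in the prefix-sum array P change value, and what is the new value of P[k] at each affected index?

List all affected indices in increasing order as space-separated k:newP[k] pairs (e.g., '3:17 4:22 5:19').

P[k] = A[0] + ... + A[k]
P[k] includes A[3] iff k >= 3
Affected indices: 3, 4, ..., 8; delta = -3
  P[3]: 40 + -3 = 37
  P[4]: 40 + -3 = 37
  P[5]: 36 + -3 = 33
  P[6]: 30 + -3 = 27
  P[7]: 37 + -3 = 34
  P[8]: 30 + -3 = 27

Answer: 3:37 4:37 5:33 6:27 7:34 8:27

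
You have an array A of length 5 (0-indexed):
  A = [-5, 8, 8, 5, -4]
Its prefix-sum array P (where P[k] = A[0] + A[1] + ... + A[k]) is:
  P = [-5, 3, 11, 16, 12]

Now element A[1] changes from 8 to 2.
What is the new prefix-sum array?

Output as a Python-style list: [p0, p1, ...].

Answer: [-5, -3, 5, 10, 6]

Derivation:
Change: A[1] 8 -> 2, delta = -6
P[k] for k < 1: unchanged (A[1] not included)
P[k] for k >= 1: shift by delta = -6
  P[0] = -5 + 0 = -5
  P[1] = 3 + -6 = -3
  P[2] = 11 + -6 = 5
  P[3] = 16 + -6 = 10
  P[4] = 12 + -6 = 6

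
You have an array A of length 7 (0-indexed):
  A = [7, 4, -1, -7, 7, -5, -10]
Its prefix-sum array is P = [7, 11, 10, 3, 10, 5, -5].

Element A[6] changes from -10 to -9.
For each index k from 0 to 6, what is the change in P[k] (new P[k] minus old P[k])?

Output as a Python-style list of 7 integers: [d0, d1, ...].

Answer: [0, 0, 0, 0, 0, 0, 1]

Derivation:
Element change: A[6] -10 -> -9, delta = 1
For k < 6: P[k] unchanged, delta_P[k] = 0
For k >= 6: P[k] shifts by exactly 1
Delta array: [0, 0, 0, 0, 0, 0, 1]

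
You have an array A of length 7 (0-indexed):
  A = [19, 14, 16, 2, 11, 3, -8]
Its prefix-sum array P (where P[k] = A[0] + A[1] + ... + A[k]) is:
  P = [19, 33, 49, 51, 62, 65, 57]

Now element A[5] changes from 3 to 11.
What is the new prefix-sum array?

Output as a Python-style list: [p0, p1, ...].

Change: A[5] 3 -> 11, delta = 8
P[k] for k < 5: unchanged (A[5] not included)
P[k] for k >= 5: shift by delta = 8
  P[0] = 19 + 0 = 19
  P[1] = 33 + 0 = 33
  P[2] = 49 + 0 = 49
  P[3] = 51 + 0 = 51
  P[4] = 62 + 0 = 62
  P[5] = 65 + 8 = 73
  P[6] = 57 + 8 = 65

Answer: [19, 33, 49, 51, 62, 73, 65]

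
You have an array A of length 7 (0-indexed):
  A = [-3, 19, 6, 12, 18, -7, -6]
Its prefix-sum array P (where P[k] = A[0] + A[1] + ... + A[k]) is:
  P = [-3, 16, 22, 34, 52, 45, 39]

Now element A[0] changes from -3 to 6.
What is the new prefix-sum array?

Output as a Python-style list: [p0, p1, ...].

Change: A[0] -3 -> 6, delta = 9
P[k] for k < 0: unchanged (A[0] not included)
P[k] for k >= 0: shift by delta = 9
  P[0] = -3 + 9 = 6
  P[1] = 16 + 9 = 25
  P[2] = 22 + 9 = 31
  P[3] = 34 + 9 = 43
  P[4] = 52 + 9 = 61
  P[5] = 45 + 9 = 54
  P[6] = 39 + 9 = 48

Answer: [6, 25, 31, 43, 61, 54, 48]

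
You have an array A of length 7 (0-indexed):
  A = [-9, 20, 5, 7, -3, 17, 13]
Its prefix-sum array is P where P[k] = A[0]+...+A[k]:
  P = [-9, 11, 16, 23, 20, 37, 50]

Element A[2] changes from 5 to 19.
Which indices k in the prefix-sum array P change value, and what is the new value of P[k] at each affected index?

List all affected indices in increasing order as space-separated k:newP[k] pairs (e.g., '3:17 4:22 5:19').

Answer: 2:30 3:37 4:34 5:51 6:64

Derivation:
P[k] = A[0] + ... + A[k]
P[k] includes A[2] iff k >= 2
Affected indices: 2, 3, ..., 6; delta = 14
  P[2]: 16 + 14 = 30
  P[3]: 23 + 14 = 37
  P[4]: 20 + 14 = 34
  P[5]: 37 + 14 = 51
  P[6]: 50 + 14 = 64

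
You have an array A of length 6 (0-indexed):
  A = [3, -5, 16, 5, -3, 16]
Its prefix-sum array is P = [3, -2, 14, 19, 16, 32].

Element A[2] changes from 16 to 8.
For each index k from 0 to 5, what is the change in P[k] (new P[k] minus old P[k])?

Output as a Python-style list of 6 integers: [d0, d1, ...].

Element change: A[2] 16 -> 8, delta = -8
For k < 2: P[k] unchanged, delta_P[k] = 0
For k >= 2: P[k] shifts by exactly -8
Delta array: [0, 0, -8, -8, -8, -8]

Answer: [0, 0, -8, -8, -8, -8]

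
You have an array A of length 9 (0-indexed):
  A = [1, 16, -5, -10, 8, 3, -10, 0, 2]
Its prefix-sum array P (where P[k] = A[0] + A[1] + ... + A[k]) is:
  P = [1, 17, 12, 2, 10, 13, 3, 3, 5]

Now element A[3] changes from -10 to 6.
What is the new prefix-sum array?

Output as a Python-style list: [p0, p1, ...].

Change: A[3] -10 -> 6, delta = 16
P[k] for k < 3: unchanged (A[3] not included)
P[k] for k >= 3: shift by delta = 16
  P[0] = 1 + 0 = 1
  P[1] = 17 + 0 = 17
  P[2] = 12 + 0 = 12
  P[3] = 2 + 16 = 18
  P[4] = 10 + 16 = 26
  P[5] = 13 + 16 = 29
  P[6] = 3 + 16 = 19
  P[7] = 3 + 16 = 19
  P[8] = 5 + 16 = 21

Answer: [1, 17, 12, 18, 26, 29, 19, 19, 21]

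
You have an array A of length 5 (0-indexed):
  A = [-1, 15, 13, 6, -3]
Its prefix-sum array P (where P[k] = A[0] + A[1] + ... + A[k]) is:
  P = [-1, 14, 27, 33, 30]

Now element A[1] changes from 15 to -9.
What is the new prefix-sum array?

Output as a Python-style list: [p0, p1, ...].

Change: A[1] 15 -> -9, delta = -24
P[k] for k < 1: unchanged (A[1] not included)
P[k] for k >= 1: shift by delta = -24
  P[0] = -1 + 0 = -1
  P[1] = 14 + -24 = -10
  P[2] = 27 + -24 = 3
  P[3] = 33 + -24 = 9
  P[4] = 30 + -24 = 6

Answer: [-1, -10, 3, 9, 6]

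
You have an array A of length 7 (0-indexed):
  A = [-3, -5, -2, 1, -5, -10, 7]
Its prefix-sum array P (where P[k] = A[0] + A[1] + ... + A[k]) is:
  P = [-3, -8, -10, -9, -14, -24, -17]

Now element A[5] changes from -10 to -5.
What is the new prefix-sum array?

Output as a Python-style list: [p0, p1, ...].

Answer: [-3, -8, -10, -9, -14, -19, -12]

Derivation:
Change: A[5] -10 -> -5, delta = 5
P[k] for k < 5: unchanged (A[5] not included)
P[k] for k >= 5: shift by delta = 5
  P[0] = -3 + 0 = -3
  P[1] = -8 + 0 = -8
  P[2] = -10 + 0 = -10
  P[3] = -9 + 0 = -9
  P[4] = -14 + 0 = -14
  P[5] = -24 + 5 = -19
  P[6] = -17 + 5 = -12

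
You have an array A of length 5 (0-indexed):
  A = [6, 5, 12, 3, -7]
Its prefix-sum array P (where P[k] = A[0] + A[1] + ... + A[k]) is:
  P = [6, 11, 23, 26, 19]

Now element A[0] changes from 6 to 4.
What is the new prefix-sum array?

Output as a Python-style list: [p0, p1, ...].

Answer: [4, 9, 21, 24, 17]

Derivation:
Change: A[0] 6 -> 4, delta = -2
P[k] for k < 0: unchanged (A[0] not included)
P[k] for k >= 0: shift by delta = -2
  P[0] = 6 + -2 = 4
  P[1] = 11 + -2 = 9
  P[2] = 23 + -2 = 21
  P[3] = 26 + -2 = 24
  P[4] = 19 + -2 = 17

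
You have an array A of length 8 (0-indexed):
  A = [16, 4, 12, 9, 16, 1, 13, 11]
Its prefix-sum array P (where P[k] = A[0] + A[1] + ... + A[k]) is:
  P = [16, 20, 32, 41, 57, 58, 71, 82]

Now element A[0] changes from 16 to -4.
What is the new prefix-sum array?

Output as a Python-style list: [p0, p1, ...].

Change: A[0] 16 -> -4, delta = -20
P[k] for k < 0: unchanged (A[0] not included)
P[k] for k >= 0: shift by delta = -20
  P[0] = 16 + -20 = -4
  P[1] = 20 + -20 = 0
  P[2] = 32 + -20 = 12
  P[3] = 41 + -20 = 21
  P[4] = 57 + -20 = 37
  P[5] = 58 + -20 = 38
  P[6] = 71 + -20 = 51
  P[7] = 82 + -20 = 62

Answer: [-4, 0, 12, 21, 37, 38, 51, 62]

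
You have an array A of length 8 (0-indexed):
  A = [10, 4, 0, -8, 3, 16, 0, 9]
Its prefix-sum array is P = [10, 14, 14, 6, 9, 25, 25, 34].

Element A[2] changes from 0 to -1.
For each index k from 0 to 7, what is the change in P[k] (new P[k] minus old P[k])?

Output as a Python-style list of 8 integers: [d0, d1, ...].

Answer: [0, 0, -1, -1, -1, -1, -1, -1]

Derivation:
Element change: A[2] 0 -> -1, delta = -1
For k < 2: P[k] unchanged, delta_P[k] = 0
For k >= 2: P[k] shifts by exactly -1
Delta array: [0, 0, -1, -1, -1, -1, -1, -1]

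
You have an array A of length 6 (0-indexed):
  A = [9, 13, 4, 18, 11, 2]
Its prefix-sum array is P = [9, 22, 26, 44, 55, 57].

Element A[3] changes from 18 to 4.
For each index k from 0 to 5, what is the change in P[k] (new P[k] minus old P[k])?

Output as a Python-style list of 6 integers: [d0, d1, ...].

Answer: [0, 0, 0, -14, -14, -14]

Derivation:
Element change: A[3] 18 -> 4, delta = -14
For k < 3: P[k] unchanged, delta_P[k] = 0
For k >= 3: P[k] shifts by exactly -14
Delta array: [0, 0, 0, -14, -14, -14]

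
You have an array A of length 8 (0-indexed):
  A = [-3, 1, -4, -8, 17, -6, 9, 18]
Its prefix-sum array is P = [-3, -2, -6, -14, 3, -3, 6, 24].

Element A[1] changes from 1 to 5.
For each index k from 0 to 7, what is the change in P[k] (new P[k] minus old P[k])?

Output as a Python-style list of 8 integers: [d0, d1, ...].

Element change: A[1] 1 -> 5, delta = 4
For k < 1: P[k] unchanged, delta_P[k] = 0
For k >= 1: P[k] shifts by exactly 4
Delta array: [0, 4, 4, 4, 4, 4, 4, 4]

Answer: [0, 4, 4, 4, 4, 4, 4, 4]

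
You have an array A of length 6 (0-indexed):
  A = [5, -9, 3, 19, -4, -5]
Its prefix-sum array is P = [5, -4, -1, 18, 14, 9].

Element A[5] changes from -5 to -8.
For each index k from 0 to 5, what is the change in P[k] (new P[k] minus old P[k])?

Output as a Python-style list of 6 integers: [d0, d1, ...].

Answer: [0, 0, 0, 0, 0, -3]

Derivation:
Element change: A[5] -5 -> -8, delta = -3
For k < 5: P[k] unchanged, delta_P[k] = 0
For k >= 5: P[k] shifts by exactly -3
Delta array: [0, 0, 0, 0, 0, -3]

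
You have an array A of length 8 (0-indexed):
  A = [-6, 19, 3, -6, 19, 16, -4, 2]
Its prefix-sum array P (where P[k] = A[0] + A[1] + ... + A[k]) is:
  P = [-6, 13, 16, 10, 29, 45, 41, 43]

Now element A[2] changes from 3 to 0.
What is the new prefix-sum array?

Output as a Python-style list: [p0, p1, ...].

Change: A[2] 3 -> 0, delta = -3
P[k] for k < 2: unchanged (A[2] not included)
P[k] for k >= 2: shift by delta = -3
  P[0] = -6 + 0 = -6
  P[1] = 13 + 0 = 13
  P[2] = 16 + -3 = 13
  P[3] = 10 + -3 = 7
  P[4] = 29 + -3 = 26
  P[5] = 45 + -3 = 42
  P[6] = 41 + -3 = 38
  P[7] = 43 + -3 = 40

Answer: [-6, 13, 13, 7, 26, 42, 38, 40]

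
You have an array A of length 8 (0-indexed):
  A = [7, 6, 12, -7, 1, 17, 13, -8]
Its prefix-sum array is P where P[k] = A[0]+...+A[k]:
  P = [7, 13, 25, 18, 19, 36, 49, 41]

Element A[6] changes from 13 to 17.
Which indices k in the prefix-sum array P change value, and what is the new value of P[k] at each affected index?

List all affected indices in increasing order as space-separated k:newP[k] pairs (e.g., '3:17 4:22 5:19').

P[k] = A[0] + ... + A[k]
P[k] includes A[6] iff k >= 6
Affected indices: 6, 7, ..., 7; delta = 4
  P[6]: 49 + 4 = 53
  P[7]: 41 + 4 = 45

Answer: 6:53 7:45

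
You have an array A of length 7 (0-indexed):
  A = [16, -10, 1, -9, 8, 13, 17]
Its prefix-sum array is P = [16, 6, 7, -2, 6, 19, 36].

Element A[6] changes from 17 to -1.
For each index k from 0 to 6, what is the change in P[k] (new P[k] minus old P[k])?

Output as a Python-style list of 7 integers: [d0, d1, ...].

Element change: A[6] 17 -> -1, delta = -18
For k < 6: P[k] unchanged, delta_P[k] = 0
For k >= 6: P[k] shifts by exactly -18
Delta array: [0, 0, 0, 0, 0, 0, -18]

Answer: [0, 0, 0, 0, 0, 0, -18]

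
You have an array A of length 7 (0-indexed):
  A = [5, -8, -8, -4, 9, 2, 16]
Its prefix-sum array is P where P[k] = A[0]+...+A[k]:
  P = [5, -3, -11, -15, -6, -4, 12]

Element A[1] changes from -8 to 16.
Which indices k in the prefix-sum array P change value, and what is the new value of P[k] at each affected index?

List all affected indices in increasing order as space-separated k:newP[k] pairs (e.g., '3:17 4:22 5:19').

Answer: 1:21 2:13 3:9 4:18 5:20 6:36

Derivation:
P[k] = A[0] + ... + A[k]
P[k] includes A[1] iff k >= 1
Affected indices: 1, 2, ..., 6; delta = 24
  P[1]: -3 + 24 = 21
  P[2]: -11 + 24 = 13
  P[3]: -15 + 24 = 9
  P[4]: -6 + 24 = 18
  P[5]: -4 + 24 = 20
  P[6]: 12 + 24 = 36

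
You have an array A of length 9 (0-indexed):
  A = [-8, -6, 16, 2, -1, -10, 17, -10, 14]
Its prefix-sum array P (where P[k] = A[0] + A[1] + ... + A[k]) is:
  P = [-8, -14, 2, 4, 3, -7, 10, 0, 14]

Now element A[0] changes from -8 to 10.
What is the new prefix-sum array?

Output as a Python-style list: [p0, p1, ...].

Answer: [10, 4, 20, 22, 21, 11, 28, 18, 32]

Derivation:
Change: A[0] -8 -> 10, delta = 18
P[k] for k < 0: unchanged (A[0] not included)
P[k] for k >= 0: shift by delta = 18
  P[0] = -8 + 18 = 10
  P[1] = -14 + 18 = 4
  P[2] = 2 + 18 = 20
  P[3] = 4 + 18 = 22
  P[4] = 3 + 18 = 21
  P[5] = -7 + 18 = 11
  P[6] = 10 + 18 = 28
  P[7] = 0 + 18 = 18
  P[8] = 14 + 18 = 32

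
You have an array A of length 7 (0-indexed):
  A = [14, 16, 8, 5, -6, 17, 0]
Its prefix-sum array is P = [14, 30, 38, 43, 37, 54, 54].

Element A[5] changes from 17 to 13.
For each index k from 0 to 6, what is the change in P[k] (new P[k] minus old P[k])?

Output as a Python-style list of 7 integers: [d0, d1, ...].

Element change: A[5] 17 -> 13, delta = -4
For k < 5: P[k] unchanged, delta_P[k] = 0
For k >= 5: P[k] shifts by exactly -4
Delta array: [0, 0, 0, 0, 0, -4, -4]

Answer: [0, 0, 0, 0, 0, -4, -4]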